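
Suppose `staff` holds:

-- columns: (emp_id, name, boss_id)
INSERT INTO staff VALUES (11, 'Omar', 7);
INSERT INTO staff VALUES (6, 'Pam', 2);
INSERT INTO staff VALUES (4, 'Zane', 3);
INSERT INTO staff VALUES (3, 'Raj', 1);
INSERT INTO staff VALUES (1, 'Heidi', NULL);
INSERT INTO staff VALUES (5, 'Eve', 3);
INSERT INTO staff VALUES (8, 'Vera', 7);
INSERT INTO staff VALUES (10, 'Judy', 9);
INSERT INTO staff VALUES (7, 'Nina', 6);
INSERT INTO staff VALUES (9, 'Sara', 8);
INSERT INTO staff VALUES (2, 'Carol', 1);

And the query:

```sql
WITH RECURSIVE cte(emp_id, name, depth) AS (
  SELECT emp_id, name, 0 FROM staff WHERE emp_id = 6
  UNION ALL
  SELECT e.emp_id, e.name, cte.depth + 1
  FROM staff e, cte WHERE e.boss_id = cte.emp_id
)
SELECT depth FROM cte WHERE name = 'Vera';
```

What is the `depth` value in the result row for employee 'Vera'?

2

Base: emp_id=6 (Pam) at depth 0.
Iteration 1: rows with boss_id in {6} -> Nina (id 7, depth 1).
Iteration 2: rows with boss_id in {7} -> Vera (id 8, depth 2), Omar (id 11, depth 2).
Iteration 3: rows with boss_id in {8,11} -> Sara (id 9, depth 3).
Iteration 4: rows with boss_id in {9} -> Judy (id 10, depth 4).
Iteration 5: no rows with boss_id in {10}; recursion stops.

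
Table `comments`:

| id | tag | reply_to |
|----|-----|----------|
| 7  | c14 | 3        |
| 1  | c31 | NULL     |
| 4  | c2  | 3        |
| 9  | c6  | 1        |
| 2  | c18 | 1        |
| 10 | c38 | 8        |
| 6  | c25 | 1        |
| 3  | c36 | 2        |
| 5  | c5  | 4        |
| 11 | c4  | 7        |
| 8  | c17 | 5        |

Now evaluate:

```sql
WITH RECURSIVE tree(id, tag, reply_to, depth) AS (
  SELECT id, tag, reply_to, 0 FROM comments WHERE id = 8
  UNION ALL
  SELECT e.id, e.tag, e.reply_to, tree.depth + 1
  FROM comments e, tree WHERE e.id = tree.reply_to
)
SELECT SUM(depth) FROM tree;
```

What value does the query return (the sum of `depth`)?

15

Base: id=8 (c17), reply_to=5, depth 0.
Iteration 1: join on id=5 -> c5 (id 5, reply_to=4, depth 1).
Iteration 2: join on id=4 -> c2 (id 4, reply_to=3, depth 2).
Iteration 3: join on id=3 -> c36 (id 3, reply_to=2, depth 3).
Iteration 4: join on id=2 -> c18 (id 2, reply_to=1, depth 4).
Iteration 5: join on id=1 -> c31 (id 1, reply_to=NULL, depth 5).
Iteration 6: reply_to is NULL; no match; recursion stops.
SUM(depth) = 0 + 1 + 2 + 3 + 4 + 5 = 15.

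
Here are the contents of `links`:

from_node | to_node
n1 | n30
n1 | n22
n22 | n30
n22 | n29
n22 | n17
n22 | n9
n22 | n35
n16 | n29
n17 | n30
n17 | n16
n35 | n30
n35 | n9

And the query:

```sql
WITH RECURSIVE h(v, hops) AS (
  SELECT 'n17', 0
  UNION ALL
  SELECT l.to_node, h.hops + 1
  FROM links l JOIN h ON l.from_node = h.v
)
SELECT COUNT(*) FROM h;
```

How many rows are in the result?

4

Base: (n17, hops=0).
Iteration 1: edges from {n17} -> (n16, hops=1), (n30, hops=1).
Iteration 2: edges from {n16,n30} -> (n29, hops=2).
Iteration 3: no outgoing edges from {n29}; recursion stops.
Total rows emitted: 4.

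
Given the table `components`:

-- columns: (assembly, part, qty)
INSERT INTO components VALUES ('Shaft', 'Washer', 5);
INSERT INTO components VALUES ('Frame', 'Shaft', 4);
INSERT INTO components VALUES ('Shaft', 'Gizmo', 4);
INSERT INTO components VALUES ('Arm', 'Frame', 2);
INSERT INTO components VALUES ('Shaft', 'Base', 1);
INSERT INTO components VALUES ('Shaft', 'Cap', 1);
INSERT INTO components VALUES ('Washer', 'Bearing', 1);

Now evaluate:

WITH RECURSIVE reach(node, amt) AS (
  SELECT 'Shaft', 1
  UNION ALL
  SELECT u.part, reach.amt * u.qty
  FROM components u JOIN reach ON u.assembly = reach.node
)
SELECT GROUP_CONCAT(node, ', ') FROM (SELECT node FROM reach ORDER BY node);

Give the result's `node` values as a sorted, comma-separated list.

Base, Bearing, Cap, Gizmo, Shaft, Washer

Base: (Shaft, amt=1).
Iteration 1: components of {Shaft} -> Base = 1*1 = 1, Cap = 1*1 = 1, Gizmo = 1*4 = 4, Washer = 1*5 = 5.
Iteration 2: components of {Base,Cap,Gizmo,Washer} -> Bearing = 5*1 = 5.
Iteration 3: no further components; recursion stops.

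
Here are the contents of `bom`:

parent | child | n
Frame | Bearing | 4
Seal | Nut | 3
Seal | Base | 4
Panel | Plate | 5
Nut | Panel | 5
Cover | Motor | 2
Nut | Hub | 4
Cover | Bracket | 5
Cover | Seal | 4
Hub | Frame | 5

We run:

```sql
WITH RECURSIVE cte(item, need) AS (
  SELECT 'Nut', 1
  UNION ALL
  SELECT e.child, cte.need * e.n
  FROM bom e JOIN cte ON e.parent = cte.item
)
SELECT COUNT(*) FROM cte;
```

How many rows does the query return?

Base: (Nut, need=1).
Iteration 1: components of {Nut} -> Hub = 1*4 = 4, Panel = 1*5 = 5.
Iteration 2: components of {Hub,Panel} -> Frame = 4*5 = 20, Plate = 5*5 = 25.
Iteration 3: components of {Frame,Plate} -> Bearing = 20*4 = 80.
Iteration 4: no further components; recursion stops.
Total rows emitted: 6.

6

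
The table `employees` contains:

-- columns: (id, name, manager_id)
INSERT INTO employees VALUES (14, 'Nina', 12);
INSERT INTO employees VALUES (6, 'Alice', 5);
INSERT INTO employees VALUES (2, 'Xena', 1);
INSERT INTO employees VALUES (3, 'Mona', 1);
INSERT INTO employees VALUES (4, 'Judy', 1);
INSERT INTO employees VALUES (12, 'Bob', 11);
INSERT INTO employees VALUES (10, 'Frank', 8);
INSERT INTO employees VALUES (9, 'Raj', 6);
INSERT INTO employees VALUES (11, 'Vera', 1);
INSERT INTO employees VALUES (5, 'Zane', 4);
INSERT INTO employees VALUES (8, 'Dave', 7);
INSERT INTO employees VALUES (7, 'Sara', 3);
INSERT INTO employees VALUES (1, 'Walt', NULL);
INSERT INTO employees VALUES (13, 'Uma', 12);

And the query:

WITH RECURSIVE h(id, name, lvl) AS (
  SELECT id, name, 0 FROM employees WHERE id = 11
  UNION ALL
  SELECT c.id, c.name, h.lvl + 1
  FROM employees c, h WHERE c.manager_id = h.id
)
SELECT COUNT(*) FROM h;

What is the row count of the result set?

Base: id=11 (Vera) at lvl 0.
Iteration 1: rows with manager_id in {11} -> Bob (id 12, lvl 1).
Iteration 2: rows with manager_id in {12} -> Uma (id 13, lvl 2), Nina (id 14, lvl 2).
Iteration 3: no rows with manager_id in {13,14}; recursion stops.
Total rows emitted: 4.

4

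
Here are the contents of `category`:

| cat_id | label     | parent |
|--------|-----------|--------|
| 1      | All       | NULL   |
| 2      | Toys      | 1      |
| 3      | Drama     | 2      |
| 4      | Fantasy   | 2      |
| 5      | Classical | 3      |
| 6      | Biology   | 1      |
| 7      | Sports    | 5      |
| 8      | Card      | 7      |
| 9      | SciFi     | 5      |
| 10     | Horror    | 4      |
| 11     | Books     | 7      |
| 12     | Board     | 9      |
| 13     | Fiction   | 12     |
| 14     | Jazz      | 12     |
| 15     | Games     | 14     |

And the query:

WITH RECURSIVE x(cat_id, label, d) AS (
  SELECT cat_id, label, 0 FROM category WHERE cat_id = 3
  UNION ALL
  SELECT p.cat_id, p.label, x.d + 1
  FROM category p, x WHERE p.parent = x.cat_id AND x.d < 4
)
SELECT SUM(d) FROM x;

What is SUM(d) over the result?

Base: cat_id=3 (Drama) at d 0.
Iteration 1: rows with parent in {3} -> Classical (id 5, d 1).
Iteration 2: rows with parent in {5} -> Sports (id 7, d 2), SciFi (id 9, d 2).
Iteration 3: rows with parent in {7,9} -> Card (id 8, d 3), Books (id 11, d 3), Board (id 12, d 3).
Iteration 4: rows with parent in {8,11,12} -> Fiction (id 13, d 4), Jazz (id 14, d 4).
Iteration 5: d < 4 fails for all current rows; recursion stops.
SUM(d) = 0 + 1 + 2 + 2 + 3 + 3 + 3 + 4 + 4 = 22.

22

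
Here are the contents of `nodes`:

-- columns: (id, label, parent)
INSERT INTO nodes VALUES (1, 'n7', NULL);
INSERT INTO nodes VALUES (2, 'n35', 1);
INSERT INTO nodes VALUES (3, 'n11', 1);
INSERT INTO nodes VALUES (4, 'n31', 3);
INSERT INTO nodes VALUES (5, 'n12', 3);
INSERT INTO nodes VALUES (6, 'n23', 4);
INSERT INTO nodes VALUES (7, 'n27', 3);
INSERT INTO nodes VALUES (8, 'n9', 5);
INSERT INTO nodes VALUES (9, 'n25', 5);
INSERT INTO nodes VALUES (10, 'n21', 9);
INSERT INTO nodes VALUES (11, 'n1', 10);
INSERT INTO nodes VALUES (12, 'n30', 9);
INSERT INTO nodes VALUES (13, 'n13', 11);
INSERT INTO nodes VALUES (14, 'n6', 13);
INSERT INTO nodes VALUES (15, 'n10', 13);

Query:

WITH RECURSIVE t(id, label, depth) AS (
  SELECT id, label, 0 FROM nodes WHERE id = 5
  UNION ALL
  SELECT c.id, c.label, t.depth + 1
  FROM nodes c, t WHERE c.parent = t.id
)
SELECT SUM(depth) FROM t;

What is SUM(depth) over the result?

23

Base: id=5 (n12) at depth 0.
Iteration 1: rows with parent in {5} -> n9 (id 8, depth 1), n25 (id 9, depth 1).
Iteration 2: rows with parent in {8,9} -> n21 (id 10, depth 2), n30 (id 12, depth 2).
Iteration 3: rows with parent in {10,12} -> n1 (id 11, depth 3).
Iteration 4: rows with parent in {11} -> n13 (id 13, depth 4).
Iteration 5: rows with parent in {13} -> n6 (id 14, depth 5), n10 (id 15, depth 5).
Iteration 6: no rows with parent in {14,15}; recursion stops.
SUM(depth) = 0 + 1 + 1 + 2 + 2 + 3 + 4 + 5 + 5 = 23.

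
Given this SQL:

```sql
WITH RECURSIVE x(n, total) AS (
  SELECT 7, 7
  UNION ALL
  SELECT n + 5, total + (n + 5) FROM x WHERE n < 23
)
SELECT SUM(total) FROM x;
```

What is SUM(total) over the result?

Base: n=7, total=7.
Iteration 1: 7 < 23 holds -> n = 7 + 5 = 12, total = 7 + 12 = 19.
Iteration 2: 12 < 23 holds -> n = 12 + 5 = 17, total = 19 + 17 = 36.
Iteration 3: 17 < 23 holds -> n = 17 + 5 = 22, total = 36 + 22 = 58.
Iteration 4: 22 < 23 holds -> n = 22 + 5 = 27, total = 58 + 27 = 85.
Iteration 5: 27 < 23 fails; recursion stops.
SUM(total) = 7 + 19 + 36 + 58 + 85 = 205.

205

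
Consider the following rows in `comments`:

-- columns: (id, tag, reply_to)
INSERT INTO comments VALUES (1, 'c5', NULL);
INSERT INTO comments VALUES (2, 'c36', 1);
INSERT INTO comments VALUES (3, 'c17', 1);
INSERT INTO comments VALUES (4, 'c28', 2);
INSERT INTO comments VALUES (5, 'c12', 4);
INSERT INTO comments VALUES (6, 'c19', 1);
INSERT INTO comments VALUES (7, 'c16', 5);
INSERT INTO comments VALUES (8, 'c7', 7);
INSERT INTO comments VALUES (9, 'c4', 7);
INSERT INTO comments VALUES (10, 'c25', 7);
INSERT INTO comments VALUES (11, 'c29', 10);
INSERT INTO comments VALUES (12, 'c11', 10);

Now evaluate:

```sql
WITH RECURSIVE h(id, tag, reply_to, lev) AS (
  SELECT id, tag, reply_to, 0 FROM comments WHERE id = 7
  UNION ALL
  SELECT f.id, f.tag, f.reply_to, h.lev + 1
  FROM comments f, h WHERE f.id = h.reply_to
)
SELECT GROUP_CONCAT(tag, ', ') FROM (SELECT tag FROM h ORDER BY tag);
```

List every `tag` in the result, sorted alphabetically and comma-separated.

c12, c16, c28, c36, c5

Base: id=7 (c16), reply_to=5, lev 0.
Iteration 1: join on id=5 -> c12 (id 5, reply_to=4, lev 1).
Iteration 2: join on id=4 -> c28 (id 4, reply_to=2, lev 2).
Iteration 3: join on id=2 -> c36 (id 2, reply_to=1, lev 3).
Iteration 4: join on id=1 -> c5 (id 1, reply_to=NULL, lev 4).
Iteration 5: reply_to is NULL; no match; recursion stops.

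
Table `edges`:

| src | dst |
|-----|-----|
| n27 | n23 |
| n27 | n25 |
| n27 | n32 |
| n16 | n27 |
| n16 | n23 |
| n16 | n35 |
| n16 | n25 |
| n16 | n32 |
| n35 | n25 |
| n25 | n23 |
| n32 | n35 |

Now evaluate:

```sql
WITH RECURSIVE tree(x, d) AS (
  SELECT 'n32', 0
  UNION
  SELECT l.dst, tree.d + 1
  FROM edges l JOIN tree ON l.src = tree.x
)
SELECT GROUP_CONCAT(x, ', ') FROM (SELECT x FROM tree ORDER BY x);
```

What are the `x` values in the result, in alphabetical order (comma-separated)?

n23, n25, n32, n35

Base: (n32, d=0).
Iteration 1: edges from {n32} -> (n35, d=1).
Iteration 2: edges from {n35} -> (n25, d=2).
Iteration 3: edges from {n25} -> (n23, d=3).
Iteration 4: no outgoing edges from {n23}; recursion stops.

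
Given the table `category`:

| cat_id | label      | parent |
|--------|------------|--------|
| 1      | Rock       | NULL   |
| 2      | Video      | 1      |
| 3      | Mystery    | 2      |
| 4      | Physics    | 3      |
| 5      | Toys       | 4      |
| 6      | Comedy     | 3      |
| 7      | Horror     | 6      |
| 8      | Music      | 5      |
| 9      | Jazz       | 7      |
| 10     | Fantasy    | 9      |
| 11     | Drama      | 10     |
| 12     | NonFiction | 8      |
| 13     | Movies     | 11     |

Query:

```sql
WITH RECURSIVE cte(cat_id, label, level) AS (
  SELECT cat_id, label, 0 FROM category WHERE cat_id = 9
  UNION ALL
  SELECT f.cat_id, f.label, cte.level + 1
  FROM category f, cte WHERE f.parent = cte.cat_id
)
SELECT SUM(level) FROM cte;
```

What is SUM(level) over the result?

Base: cat_id=9 (Jazz) at level 0.
Iteration 1: rows with parent in {9} -> Fantasy (id 10, level 1).
Iteration 2: rows with parent in {10} -> Drama (id 11, level 2).
Iteration 3: rows with parent in {11} -> Movies (id 13, level 3).
Iteration 4: no rows with parent in {13}; recursion stops.
SUM(level) = 0 + 1 + 2 + 3 = 6.

6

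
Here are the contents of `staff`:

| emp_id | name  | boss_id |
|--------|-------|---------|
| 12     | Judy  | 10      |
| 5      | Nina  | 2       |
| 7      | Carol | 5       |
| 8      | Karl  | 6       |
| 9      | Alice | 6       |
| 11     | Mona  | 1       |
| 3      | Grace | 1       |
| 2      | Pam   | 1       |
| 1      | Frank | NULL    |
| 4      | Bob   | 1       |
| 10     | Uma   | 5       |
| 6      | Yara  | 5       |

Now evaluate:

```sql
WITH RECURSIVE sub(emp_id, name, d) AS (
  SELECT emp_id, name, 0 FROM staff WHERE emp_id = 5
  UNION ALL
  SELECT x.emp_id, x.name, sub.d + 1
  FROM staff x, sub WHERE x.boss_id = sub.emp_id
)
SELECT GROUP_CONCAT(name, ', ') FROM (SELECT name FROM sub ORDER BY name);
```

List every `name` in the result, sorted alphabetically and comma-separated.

Base: emp_id=5 (Nina) at d 0.
Iteration 1: rows with boss_id in {5} -> Yara (id 6, d 1), Carol (id 7, d 1), Uma (id 10, d 1).
Iteration 2: rows with boss_id in {6,7,10} -> Karl (id 8, d 2), Alice (id 9, d 2), Judy (id 12, d 2).
Iteration 3: no rows with boss_id in {8,9,12}; recursion stops.

Alice, Carol, Judy, Karl, Nina, Uma, Yara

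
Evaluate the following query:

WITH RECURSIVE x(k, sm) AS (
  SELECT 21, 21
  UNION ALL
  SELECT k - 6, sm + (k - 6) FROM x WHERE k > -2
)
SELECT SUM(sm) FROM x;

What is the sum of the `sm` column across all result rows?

Base: k=21, sm=21.
Iteration 1: 21 > -2 holds -> k = 21 - 6 = 15, sm = 21 + 15 = 36.
Iteration 2: 15 > -2 holds -> k = 15 - 6 = 9, sm = 36 + 9 = 45.
Iteration 3: 9 > -2 holds -> k = 9 - 6 = 3, sm = 45 + 3 = 48.
Iteration 4: 3 > -2 holds -> k = 3 - 6 = -3, sm = 48 + -3 = 45.
Iteration 5: -3 > -2 fails; recursion stops.
SUM(sm) = 21 + 36 + 45 + 48 + 45 = 195.

195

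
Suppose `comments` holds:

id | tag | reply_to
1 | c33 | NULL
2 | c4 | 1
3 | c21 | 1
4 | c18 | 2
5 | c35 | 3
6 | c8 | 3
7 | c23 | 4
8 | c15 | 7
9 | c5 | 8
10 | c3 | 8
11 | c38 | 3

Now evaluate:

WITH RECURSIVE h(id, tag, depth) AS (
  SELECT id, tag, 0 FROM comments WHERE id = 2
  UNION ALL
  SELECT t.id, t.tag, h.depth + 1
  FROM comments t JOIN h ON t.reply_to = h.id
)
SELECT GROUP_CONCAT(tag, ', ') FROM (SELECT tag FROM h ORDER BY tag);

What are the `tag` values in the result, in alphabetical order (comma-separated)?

c15, c18, c23, c3, c4, c5

Base: id=2 (c4) at depth 0.
Iteration 1: rows with reply_to in {2} -> c18 (id 4, depth 1).
Iteration 2: rows with reply_to in {4} -> c23 (id 7, depth 2).
Iteration 3: rows with reply_to in {7} -> c15 (id 8, depth 3).
Iteration 4: rows with reply_to in {8} -> c5 (id 9, depth 4), c3 (id 10, depth 4).
Iteration 5: no rows with reply_to in {9,10}; recursion stops.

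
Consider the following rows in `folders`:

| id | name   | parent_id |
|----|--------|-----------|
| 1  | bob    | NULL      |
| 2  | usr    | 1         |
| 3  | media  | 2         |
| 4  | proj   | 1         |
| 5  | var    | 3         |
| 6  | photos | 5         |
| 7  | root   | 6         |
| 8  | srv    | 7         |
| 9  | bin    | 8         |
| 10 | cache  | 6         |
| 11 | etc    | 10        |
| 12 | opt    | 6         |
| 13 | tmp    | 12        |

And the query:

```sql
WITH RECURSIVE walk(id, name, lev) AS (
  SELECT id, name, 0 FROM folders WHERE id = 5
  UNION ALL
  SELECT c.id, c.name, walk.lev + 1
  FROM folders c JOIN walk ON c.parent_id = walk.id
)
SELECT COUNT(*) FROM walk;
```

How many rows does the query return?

Base: id=5 (var) at lev 0.
Iteration 1: rows with parent_id in {5} -> photos (id 6, lev 1).
Iteration 2: rows with parent_id in {6} -> root (id 7, lev 2), cache (id 10, lev 2), opt (id 12, lev 2).
Iteration 3: rows with parent_id in {7,10,12} -> srv (id 8, lev 3), etc (id 11, lev 3), tmp (id 13, lev 3).
Iteration 4: rows with parent_id in {8,11,13} -> bin (id 9, lev 4).
Iteration 5: no rows with parent_id in {9}; recursion stops.
Total rows emitted: 9.

9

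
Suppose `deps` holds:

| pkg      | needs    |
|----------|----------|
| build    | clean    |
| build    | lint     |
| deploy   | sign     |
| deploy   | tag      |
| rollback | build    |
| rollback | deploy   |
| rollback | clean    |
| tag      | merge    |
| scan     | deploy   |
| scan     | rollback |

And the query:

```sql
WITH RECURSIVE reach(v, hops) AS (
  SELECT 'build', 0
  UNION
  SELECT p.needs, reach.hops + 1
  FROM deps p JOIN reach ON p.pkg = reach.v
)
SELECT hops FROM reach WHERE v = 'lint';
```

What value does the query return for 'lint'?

Base: (build, hops=0).
Iteration 1: edges from {build} -> (clean, hops=1), (lint, hops=1).
Iteration 2: no outgoing edges from {clean,lint}; recursion stops.

1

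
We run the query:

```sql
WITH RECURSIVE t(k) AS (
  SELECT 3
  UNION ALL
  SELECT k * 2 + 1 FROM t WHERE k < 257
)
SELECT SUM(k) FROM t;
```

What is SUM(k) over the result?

1012

Base: k=3.
Iteration 1: 3 < 257 holds -> k = 3 * 2 + 1 = 7.
Iteration 2: 7 < 257 holds -> k = 7 * 2 + 1 = 15.
Iteration 3: 15 < 257 holds -> k = 15 * 2 + 1 = 31.
Iteration 4: 31 < 257 holds -> k = 31 * 2 + 1 = 63.
Iteration 5: 63 < 257 holds -> k = 63 * 2 + 1 = 127.
Iteration 6: 127 < 257 holds -> k = 127 * 2 + 1 = 255.
Iteration 7: 255 < 257 holds -> k = 255 * 2 + 1 = 511.
Iteration 8: 511 < 257 fails; recursion stops.
SUM(k) = 3 + 7 + 15 + 31 + 63 + 127 + 255 + 511 = 1012.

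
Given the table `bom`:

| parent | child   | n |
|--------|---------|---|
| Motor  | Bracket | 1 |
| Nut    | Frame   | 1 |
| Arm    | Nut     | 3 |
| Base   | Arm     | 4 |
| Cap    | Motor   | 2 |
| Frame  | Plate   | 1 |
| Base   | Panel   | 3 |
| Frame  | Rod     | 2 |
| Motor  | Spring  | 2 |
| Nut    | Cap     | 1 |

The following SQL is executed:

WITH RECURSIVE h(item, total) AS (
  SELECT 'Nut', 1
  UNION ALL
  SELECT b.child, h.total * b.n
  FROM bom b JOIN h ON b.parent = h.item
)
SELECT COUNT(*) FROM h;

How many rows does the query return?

Base: (Nut, total=1).
Iteration 1: components of {Nut} -> Cap = 1*1 = 1, Frame = 1*1 = 1.
Iteration 2: components of {Cap,Frame} -> Motor = 1*2 = 2, Plate = 1*1 = 1, Rod = 1*2 = 2.
Iteration 3: components of {Motor,Plate,Rod} -> Bracket = 2*1 = 2, Spring = 2*2 = 4.
Iteration 4: no further components; recursion stops.
Total rows emitted: 8.

8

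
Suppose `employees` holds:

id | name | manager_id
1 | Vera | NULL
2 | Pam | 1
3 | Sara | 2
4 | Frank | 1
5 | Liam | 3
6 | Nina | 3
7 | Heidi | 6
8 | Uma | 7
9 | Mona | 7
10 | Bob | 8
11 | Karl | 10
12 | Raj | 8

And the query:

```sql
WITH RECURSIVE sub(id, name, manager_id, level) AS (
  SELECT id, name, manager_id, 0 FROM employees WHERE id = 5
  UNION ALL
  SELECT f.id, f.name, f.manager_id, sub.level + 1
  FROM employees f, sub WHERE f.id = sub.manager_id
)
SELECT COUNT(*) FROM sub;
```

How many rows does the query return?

4

Base: id=5 (Liam), manager_id=3, level 0.
Iteration 1: join on id=3 -> Sara (id 3, manager_id=2, level 1).
Iteration 2: join on id=2 -> Pam (id 2, manager_id=1, level 2).
Iteration 3: join on id=1 -> Vera (id 1, manager_id=NULL, level 3).
Iteration 4: manager_id is NULL; no match; recursion stops.
Total rows emitted: 4.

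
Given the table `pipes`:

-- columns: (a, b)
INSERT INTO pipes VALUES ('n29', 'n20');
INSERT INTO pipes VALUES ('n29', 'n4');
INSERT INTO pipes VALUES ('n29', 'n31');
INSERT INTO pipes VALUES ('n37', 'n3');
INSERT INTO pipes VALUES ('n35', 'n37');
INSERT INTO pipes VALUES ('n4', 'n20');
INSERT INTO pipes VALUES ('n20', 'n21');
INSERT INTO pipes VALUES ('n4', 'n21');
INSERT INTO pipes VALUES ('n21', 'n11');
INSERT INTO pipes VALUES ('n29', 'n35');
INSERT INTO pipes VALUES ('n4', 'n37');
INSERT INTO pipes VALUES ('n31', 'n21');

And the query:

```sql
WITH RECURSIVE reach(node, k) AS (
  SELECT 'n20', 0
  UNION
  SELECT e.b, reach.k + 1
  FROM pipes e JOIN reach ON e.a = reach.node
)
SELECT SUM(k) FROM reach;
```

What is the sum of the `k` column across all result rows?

3

Base: (n20, k=0).
Iteration 1: edges from {n20} -> (n21, k=1).
Iteration 2: edges from {n21} -> (n11, k=2).
Iteration 3: no outgoing edges from {n11}; recursion stops.
SUM(k) = 0 + 1 + 2 = 3.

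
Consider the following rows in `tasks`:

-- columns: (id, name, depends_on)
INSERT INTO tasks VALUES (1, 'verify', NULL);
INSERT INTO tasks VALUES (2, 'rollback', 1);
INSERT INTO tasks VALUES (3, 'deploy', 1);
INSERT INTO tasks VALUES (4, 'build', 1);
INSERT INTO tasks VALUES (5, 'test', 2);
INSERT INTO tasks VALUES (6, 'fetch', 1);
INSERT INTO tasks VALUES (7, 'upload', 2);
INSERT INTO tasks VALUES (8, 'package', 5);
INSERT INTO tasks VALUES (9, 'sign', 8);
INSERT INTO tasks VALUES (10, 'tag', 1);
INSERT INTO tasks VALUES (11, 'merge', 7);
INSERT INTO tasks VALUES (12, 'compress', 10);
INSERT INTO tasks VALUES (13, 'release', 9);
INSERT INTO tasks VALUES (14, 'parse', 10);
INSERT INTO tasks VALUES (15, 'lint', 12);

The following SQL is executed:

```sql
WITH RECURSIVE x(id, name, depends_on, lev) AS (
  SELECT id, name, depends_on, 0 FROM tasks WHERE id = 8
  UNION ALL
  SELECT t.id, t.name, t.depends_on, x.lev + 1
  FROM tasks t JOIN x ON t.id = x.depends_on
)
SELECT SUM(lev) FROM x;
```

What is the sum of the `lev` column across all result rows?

Base: id=8 (package), depends_on=5, lev 0.
Iteration 1: join on id=5 -> test (id 5, depends_on=2, lev 1).
Iteration 2: join on id=2 -> rollback (id 2, depends_on=1, lev 2).
Iteration 3: join on id=1 -> verify (id 1, depends_on=NULL, lev 3).
Iteration 4: depends_on is NULL; no match; recursion stops.
SUM(lev) = 0 + 1 + 2 + 3 = 6.

6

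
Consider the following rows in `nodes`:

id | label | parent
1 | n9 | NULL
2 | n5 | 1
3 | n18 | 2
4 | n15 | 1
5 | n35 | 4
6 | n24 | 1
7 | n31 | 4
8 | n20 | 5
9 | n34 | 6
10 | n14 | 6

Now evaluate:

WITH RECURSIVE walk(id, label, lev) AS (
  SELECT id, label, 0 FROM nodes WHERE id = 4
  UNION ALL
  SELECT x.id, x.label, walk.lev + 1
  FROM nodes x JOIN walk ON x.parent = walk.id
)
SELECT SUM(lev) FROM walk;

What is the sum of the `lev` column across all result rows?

4

Base: id=4 (n15) at lev 0.
Iteration 1: rows with parent in {4} -> n35 (id 5, lev 1), n31 (id 7, lev 1).
Iteration 2: rows with parent in {5,7} -> n20 (id 8, lev 2).
Iteration 3: no rows with parent in {8}; recursion stops.
SUM(lev) = 0 + 1 + 1 + 2 = 4.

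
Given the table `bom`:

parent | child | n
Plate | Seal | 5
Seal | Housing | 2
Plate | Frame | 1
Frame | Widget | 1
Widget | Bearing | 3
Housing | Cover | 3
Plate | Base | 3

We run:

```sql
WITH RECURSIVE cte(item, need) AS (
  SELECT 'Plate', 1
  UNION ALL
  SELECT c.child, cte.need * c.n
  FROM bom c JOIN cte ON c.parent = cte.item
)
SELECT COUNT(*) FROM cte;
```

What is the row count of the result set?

8

Base: (Plate, need=1).
Iteration 1: components of {Plate} -> Base = 1*3 = 3, Frame = 1*1 = 1, Seal = 1*5 = 5.
Iteration 2: components of {Base,Frame,Seal} -> Housing = 5*2 = 10, Widget = 1*1 = 1.
Iteration 3: components of {Housing,Widget} -> Bearing = 1*3 = 3, Cover = 10*3 = 30.
Iteration 4: no further components; recursion stops.
Total rows emitted: 8.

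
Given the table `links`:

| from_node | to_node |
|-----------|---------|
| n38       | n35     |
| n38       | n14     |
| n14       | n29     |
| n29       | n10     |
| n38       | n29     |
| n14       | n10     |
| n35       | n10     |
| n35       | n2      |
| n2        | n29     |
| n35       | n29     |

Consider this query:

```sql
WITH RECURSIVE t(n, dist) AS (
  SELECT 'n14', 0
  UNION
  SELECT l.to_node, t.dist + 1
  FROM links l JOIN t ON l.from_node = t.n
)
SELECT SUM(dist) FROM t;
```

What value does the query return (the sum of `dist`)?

Base: (n14, dist=0).
Iteration 1: edges from {n14} -> (n10, dist=1), (n29, dist=1).
Iteration 2: edges from {n10,n29} -> (n10, dist=2).
Iteration 3: no outgoing edges from {n10}; recursion stops.
SUM(dist) = 0 + 1 + 1 + 2 = 4.

4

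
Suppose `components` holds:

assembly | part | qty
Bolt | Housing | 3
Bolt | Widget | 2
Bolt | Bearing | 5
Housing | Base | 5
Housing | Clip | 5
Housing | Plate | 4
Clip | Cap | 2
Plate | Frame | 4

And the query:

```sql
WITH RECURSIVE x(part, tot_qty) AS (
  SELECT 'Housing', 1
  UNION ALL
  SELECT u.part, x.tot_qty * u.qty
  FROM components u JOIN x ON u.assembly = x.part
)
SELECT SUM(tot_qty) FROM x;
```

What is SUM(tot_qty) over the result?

41

Base: (Housing, tot_qty=1).
Iteration 1: components of {Housing} -> Base = 1*5 = 5, Clip = 1*5 = 5, Plate = 1*4 = 4.
Iteration 2: components of {Base,Clip,Plate} -> Cap = 5*2 = 10, Frame = 4*4 = 16.
Iteration 3: no further components; recursion stops.
SUM(tot_qty) = 1 + 5 + 5 + 4 + 10 + 16 = 41.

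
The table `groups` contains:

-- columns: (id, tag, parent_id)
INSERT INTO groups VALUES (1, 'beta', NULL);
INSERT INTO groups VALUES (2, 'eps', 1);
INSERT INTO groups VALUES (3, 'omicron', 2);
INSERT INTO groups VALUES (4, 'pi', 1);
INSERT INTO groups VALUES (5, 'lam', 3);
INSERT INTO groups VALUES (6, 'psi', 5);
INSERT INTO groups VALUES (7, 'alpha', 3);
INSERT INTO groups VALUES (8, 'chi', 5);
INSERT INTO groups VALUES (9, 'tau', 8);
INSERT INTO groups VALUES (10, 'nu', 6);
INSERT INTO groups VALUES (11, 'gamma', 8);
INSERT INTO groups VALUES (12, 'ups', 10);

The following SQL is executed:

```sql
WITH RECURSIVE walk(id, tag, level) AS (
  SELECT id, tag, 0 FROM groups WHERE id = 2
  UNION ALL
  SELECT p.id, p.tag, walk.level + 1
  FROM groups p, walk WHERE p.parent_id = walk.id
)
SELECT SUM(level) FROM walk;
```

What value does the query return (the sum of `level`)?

Base: id=2 (eps) at level 0.
Iteration 1: rows with parent_id in {2} -> omicron (id 3, level 1).
Iteration 2: rows with parent_id in {3} -> lam (id 5, level 2), alpha (id 7, level 2).
Iteration 3: rows with parent_id in {5,7} -> psi (id 6, level 3), chi (id 8, level 3).
Iteration 4: rows with parent_id in {6,8} -> tau (id 9, level 4), nu (id 10, level 4), gamma (id 11, level 4).
Iteration 5: rows with parent_id in {9,10,11} -> ups (id 12, level 5).
Iteration 6: no rows with parent_id in {12}; recursion stops.
SUM(level) = 0 + 1 + 2 + 2 + 3 + 3 + 4 + 4 + 4 + 5 = 28.

28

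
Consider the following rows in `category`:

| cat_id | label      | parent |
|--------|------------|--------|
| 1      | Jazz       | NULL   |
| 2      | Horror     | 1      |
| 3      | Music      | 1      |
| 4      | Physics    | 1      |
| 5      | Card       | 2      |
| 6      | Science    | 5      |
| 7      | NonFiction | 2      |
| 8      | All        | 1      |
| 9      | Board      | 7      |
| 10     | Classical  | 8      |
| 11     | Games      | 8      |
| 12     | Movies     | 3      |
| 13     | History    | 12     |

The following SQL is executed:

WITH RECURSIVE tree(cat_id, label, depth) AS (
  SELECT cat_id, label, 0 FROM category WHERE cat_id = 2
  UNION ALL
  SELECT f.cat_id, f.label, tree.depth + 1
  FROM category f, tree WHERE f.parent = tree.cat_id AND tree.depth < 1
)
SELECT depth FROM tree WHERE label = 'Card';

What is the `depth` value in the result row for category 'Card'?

Base: cat_id=2 (Horror) at depth 0.
Iteration 1: rows with parent in {2} -> Card (id 5, depth 1), NonFiction (id 7, depth 1).
Iteration 2: depth < 1 fails for all current rows; recursion stops.

1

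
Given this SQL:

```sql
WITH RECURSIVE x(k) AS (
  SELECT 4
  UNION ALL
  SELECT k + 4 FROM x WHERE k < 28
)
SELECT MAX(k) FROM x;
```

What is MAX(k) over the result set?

Base: k=4.
Iteration 1: 4 < 28 holds -> k = 4 + 4 = 8.
Iteration 2: 8 < 28 holds -> k = 8 + 4 = 12.
Iteration 3: 12 < 28 holds -> k = 12 + 4 = 16.
Iteration 4: 16 < 28 holds -> k = 16 + 4 = 20.
Iteration 5: 20 < 28 holds -> k = 20 + 4 = 24.
Iteration 6: 24 < 28 holds -> k = 24 + 4 = 28.
Iteration 7: 28 < 28 fails; recursion stops.
k values: 4, 8, 12, 16, 20, 24, 28; the maximum is 28.

28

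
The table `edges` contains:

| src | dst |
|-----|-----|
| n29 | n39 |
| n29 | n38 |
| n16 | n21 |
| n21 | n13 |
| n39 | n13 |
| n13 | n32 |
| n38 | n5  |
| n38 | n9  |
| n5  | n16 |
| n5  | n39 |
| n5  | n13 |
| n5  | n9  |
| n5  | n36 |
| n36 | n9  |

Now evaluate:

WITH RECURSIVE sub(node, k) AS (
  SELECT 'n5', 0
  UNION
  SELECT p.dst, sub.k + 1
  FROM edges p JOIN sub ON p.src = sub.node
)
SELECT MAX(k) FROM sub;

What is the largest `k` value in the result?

Base: (n5, k=0).
Iteration 1: edges from {n5} -> (n13, k=1), (n16, k=1), (n36, k=1), (n39, k=1), (n9, k=1).
Iteration 2: edges from {n13,n16,n36,n39,n9} -> (n13, k=2), (n21, k=2), (n32, k=2), (n9, k=2).
Iteration 3: edges from {n13,n21,n32,n9} -> (n13, k=3), (n32, k=3).
Iteration 4: edges from {n13,n32} -> (n32, k=4).
Iteration 5: no outgoing edges from {n32}; recursion stops.
k values: 0, 1, 1, 1, 1, 1, 2, 2, 2, 2, 3, 3, 4; the maximum is 4.

4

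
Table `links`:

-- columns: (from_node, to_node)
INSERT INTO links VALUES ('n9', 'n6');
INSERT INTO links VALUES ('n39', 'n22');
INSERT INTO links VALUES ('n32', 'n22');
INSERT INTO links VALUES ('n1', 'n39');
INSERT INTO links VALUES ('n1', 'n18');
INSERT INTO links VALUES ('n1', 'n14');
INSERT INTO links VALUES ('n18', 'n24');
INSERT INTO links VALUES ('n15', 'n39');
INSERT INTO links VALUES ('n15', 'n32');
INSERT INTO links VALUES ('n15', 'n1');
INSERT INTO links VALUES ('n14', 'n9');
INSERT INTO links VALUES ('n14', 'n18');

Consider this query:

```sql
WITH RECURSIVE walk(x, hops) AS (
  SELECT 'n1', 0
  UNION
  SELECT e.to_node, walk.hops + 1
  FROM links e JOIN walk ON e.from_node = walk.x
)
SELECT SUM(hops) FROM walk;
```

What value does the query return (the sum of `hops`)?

Base: (n1, hops=0).
Iteration 1: edges from {n1} -> (n14, hops=1), (n18, hops=1), (n39, hops=1).
Iteration 2: edges from {n14,n18,n39} -> (n18, hops=2), (n22, hops=2), (n24, hops=2), (n9, hops=2).
Iteration 3: edges from {n18,n22,n24,n9} -> (n24, hops=3), (n6, hops=3).
Iteration 4: no outgoing edges from {n24,n6}; recursion stops.
SUM(hops) = 0 + 1 + 1 + 1 + 2 + 2 + 2 + 2 + 3 + 3 = 17.

17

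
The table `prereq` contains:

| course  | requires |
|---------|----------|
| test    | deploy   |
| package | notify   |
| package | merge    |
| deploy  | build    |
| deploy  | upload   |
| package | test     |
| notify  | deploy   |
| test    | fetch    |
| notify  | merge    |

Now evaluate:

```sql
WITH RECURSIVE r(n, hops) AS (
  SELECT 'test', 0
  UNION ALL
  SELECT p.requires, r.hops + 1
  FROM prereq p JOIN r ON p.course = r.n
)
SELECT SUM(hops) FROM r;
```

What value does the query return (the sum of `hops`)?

Base: (test, hops=0).
Iteration 1: edges from {test} -> (deploy, hops=1), (fetch, hops=1).
Iteration 2: edges from {deploy,fetch} -> (build, hops=2), (upload, hops=2).
Iteration 3: no outgoing edges from {build,upload}; recursion stops.
SUM(hops) = 0 + 1 + 1 + 2 + 2 = 6.

6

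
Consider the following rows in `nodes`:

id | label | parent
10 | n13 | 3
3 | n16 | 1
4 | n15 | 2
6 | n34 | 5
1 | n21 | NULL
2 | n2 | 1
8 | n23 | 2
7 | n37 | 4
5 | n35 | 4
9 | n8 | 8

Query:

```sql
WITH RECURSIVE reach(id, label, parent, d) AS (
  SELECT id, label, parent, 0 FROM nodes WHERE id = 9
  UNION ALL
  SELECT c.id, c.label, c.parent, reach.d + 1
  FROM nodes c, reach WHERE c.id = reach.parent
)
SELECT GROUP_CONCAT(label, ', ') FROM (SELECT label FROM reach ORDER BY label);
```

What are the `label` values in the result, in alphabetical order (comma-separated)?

n2, n21, n23, n8

Base: id=9 (n8), parent=8, d 0.
Iteration 1: join on id=8 -> n23 (id 8, parent=2, d 1).
Iteration 2: join on id=2 -> n2 (id 2, parent=1, d 2).
Iteration 3: join on id=1 -> n21 (id 1, parent=NULL, d 3).
Iteration 4: parent is NULL; no match; recursion stops.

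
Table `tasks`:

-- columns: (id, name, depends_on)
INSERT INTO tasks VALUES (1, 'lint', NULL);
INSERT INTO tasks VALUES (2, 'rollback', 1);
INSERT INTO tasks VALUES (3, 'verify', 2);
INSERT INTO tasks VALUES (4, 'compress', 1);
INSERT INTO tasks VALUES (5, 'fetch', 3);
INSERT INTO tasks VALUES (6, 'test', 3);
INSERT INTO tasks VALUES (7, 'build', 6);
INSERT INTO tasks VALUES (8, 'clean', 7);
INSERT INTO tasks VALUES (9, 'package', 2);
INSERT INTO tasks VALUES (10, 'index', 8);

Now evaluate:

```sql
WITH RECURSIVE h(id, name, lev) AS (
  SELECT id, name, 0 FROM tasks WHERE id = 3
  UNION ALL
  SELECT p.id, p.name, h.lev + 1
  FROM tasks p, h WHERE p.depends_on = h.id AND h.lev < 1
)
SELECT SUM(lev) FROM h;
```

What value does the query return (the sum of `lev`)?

2

Base: id=3 (verify) at lev 0.
Iteration 1: rows with depends_on in {3} -> fetch (id 5, lev 1), test (id 6, lev 1).
Iteration 2: lev < 1 fails for all current rows; recursion stops.
SUM(lev) = 0 + 1 + 1 = 2.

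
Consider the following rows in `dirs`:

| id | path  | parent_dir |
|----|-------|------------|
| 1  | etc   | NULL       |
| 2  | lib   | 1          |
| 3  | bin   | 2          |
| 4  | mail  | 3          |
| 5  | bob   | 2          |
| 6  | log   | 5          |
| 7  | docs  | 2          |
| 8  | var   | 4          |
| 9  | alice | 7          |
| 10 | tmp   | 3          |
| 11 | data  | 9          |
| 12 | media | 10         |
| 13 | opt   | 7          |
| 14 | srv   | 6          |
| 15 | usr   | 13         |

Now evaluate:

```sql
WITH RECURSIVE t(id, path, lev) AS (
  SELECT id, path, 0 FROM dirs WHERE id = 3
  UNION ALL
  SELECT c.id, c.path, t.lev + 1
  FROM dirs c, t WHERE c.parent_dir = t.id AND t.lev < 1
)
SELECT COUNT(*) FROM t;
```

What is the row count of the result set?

Base: id=3 (bin) at lev 0.
Iteration 1: rows with parent_dir in {3} -> mail (id 4, lev 1), tmp (id 10, lev 1).
Iteration 2: lev < 1 fails for all current rows; recursion stops.
Total rows emitted: 3.

3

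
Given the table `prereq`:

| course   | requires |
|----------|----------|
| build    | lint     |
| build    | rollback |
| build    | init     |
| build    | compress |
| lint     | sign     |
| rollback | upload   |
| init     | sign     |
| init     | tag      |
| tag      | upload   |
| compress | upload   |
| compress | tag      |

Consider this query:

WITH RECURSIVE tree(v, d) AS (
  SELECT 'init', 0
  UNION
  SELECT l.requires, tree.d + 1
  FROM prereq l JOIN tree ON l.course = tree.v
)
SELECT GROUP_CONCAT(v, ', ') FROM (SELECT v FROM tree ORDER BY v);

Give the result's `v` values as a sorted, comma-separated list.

Base: (init, d=0).
Iteration 1: edges from {init} -> (sign, d=1), (tag, d=1).
Iteration 2: edges from {sign,tag} -> (upload, d=2).
Iteration 3: no outgoing edges from {upload}; recursion stops.

init, sign, tag, upload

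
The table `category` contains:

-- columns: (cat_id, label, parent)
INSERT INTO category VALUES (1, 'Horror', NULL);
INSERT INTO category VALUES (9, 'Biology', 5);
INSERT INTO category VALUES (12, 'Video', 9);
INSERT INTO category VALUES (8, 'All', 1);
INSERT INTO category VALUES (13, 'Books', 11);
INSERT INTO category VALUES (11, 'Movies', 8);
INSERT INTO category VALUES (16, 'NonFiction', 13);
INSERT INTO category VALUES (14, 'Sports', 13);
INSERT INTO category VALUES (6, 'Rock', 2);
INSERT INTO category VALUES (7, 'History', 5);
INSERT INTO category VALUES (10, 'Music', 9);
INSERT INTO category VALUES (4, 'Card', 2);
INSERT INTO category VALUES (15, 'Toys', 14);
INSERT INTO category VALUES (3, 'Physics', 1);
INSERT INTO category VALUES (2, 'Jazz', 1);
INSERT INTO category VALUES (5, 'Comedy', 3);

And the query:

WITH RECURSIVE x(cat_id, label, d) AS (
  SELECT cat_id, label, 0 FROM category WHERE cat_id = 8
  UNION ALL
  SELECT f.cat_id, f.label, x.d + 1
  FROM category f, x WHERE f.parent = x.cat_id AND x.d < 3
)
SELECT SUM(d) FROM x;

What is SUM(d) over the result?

Base: cat_id=8 (All) at d 0.
Iteration 1: rows with parent in {8} -> Movies (id 11, d 1).
Iteration 2: rows with parent in {11} -> Books (id 13, d 2).
Iteration 3: rows with parent in {13} -> Sports (id 14, d 3), NonFiction (id 16, d 3).
Iteration 4: d < 3 fails for all current rows; recursion stops.
SUM(d) = 0 + 1 + 2 + 3 + 3 = 9.

9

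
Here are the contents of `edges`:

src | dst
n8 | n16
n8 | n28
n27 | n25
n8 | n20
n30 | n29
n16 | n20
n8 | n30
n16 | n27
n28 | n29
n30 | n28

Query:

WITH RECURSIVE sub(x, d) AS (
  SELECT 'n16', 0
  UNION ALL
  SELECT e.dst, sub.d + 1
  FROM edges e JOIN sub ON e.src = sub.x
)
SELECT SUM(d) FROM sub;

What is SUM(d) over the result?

Base: (n16, d=0).
Iteration 1: edges from {n16} -> (n20, d=1), (n27, d=1).
Iteration 2: edges from {n20,n27} -> (n25, d=2).
Iteration 3: no outgoing edges from {n25}; recursion stops.
SUM(d) = 0 + 1 + 1 + 2 = 4.

4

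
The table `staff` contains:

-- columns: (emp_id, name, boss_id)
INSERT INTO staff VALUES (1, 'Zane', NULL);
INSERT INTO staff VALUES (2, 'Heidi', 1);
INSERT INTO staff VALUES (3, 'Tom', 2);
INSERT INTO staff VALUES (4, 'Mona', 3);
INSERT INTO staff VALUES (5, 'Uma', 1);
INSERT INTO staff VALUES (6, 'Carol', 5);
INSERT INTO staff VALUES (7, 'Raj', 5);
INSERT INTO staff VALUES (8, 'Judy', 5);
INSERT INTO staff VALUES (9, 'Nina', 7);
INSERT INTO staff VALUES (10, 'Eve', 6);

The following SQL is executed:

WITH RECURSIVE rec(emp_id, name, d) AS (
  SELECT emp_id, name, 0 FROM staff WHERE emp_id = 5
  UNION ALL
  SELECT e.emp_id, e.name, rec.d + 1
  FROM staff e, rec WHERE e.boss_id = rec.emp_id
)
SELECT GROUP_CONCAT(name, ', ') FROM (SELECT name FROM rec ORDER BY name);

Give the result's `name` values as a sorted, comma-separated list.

Carol, Eve, Judy, Nina, Raj, Uma

Base: emp_id=5 (Uma) at d 0.
Iteration 1: rows with boss_id in {5} -> Carol (id 6, d 1), Raj (id 7, d 1), Judy (id 8, d 1).
Iteration 2: rows with boss_id in {6,7,8} -> Nina (id 9, d 2), Eve (id 10, d 2).
Iteration 3: no rows with boss_id in {9,10}; recursion stops.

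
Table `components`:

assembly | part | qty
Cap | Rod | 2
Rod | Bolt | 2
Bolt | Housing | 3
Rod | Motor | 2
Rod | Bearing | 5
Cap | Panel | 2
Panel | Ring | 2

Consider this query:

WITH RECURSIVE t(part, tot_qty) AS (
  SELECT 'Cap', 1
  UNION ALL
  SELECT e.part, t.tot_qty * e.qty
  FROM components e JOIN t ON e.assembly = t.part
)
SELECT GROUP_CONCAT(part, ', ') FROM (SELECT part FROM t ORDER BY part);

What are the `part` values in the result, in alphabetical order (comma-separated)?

Bearing, Bolt, Cap, Housing, Motor, Panel, Ring, Rod

Base: (Cap, tot_qty=1).
Iteration 1: components of {Cap} -> Panel = 1*2 = 2, Rod = 1*2 = 2.
Iteration 2: components of {Panel,Rod} -> Bearing = 2*5 = 10, Bolt = 2*2 = 4, Motor = 2*2 = 4, Ring = 2*2 = 4.
Iteration 3: components of {Bearing,Bolt,Motor,Ring} -> Housing = 4*3 = 12.
Iteration 4: no further components; recursion stops.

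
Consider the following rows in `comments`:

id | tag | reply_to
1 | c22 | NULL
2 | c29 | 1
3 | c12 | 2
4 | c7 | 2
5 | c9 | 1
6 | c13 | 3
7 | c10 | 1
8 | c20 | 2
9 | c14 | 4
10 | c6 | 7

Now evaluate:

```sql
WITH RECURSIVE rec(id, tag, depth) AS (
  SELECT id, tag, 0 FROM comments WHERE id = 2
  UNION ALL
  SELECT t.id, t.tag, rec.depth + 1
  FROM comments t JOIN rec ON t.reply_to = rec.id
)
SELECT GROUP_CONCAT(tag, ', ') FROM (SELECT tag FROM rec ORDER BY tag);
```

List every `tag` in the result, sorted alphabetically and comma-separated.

c12, c13, c14, c20, c29, c7

Base: id=2 (c29) at depth 0.
Iteration 1: rows with reply_to in {2} -> c12 (id 3, depth 1), c7 (id 4, depth 1), c20 (id 8, depth 1).
Iteration 2: rows with reply_to in {3,4,8} -> c13 (id 6, depth 2), c14 (id 9, depth 2).
Iteration 3: no rows with reply_to in {6,9}; recursion stops.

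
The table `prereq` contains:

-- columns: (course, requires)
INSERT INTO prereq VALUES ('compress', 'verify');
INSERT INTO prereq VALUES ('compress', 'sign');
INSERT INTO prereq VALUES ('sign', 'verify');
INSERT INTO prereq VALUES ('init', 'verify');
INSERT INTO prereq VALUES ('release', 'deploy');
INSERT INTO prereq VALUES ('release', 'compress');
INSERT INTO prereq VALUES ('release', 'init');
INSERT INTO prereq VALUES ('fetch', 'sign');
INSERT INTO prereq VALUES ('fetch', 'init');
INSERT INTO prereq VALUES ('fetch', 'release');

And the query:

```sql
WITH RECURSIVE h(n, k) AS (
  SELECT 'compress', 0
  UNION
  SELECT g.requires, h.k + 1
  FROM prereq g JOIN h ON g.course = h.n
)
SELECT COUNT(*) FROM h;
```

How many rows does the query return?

4

Base: (compress, k=0).
Iteration 1: edges from {compress} -> (sign, k=1), (verify, k=1).
Iteration 2: edges from {sign,verify} -> (verify, k=2).
Iteration 3: no outgoing edges from {verify}; recursion stops.
Total rows emitted: 4.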